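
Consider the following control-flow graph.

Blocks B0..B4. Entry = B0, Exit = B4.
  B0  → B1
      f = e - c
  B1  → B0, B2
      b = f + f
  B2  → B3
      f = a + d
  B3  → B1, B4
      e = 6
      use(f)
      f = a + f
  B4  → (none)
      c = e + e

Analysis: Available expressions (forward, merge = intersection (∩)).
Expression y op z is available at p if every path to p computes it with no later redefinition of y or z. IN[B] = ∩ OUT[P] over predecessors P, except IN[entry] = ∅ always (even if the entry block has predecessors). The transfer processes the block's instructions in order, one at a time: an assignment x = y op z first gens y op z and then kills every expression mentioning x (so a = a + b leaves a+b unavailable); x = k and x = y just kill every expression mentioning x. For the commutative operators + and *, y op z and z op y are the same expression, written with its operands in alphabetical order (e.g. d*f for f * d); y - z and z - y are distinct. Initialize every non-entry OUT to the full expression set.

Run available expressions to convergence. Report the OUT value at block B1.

Per-block solution:
  B0:   IN={}   OUT={e-c}
  B1:   IN={}   OUT={f+f}
  B2:   IN={f+f}   OUT={a+d}
  B3:   IN={a+d}   OUT={a+d}
  B4:   IN={a+d}   OUT={a+d, e+e}

Merge at B1: IN[B1] = OUT[B0] ∩ OUT[B3] = {}
Applying B1's transfer function to that IN value gives OUT[B1] (row B1 above).

Answer: {f+f}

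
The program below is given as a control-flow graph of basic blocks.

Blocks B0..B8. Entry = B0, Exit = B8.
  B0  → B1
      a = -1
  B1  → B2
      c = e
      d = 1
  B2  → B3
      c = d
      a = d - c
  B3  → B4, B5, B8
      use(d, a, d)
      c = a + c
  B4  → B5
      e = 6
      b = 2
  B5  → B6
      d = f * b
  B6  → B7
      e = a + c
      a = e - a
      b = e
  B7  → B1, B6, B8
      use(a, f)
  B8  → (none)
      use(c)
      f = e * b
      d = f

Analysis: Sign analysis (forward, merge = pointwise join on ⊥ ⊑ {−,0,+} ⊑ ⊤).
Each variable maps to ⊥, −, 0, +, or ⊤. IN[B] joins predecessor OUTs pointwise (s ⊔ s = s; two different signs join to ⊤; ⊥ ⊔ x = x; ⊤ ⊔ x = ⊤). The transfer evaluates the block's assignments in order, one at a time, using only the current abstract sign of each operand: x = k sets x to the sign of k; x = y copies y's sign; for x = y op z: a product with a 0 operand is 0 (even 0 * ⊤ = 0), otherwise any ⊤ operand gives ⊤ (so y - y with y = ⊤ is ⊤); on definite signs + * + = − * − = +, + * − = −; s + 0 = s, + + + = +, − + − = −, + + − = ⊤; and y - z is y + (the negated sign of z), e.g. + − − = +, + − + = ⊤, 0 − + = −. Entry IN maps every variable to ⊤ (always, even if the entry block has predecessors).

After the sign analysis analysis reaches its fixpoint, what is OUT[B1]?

Answer: {a: ⊤, b: ⊤, c: ⊤, d: +, e: ⊤, f: ⊤}

Trace:
Per-block solution:
  B0:  IN=(all ⊤)  OUT={a:-; rest ⊤}
  B1:  IN=(all ⊤)  OUT={d:+; rest ⊤}
  B2:  IN={d:+; rest ⊤}  OUT={c:+, d:+; rest ⊤}
  B3:  IN={c:+, d:+; rest ⊤}  OUT={d:+; rest ⊤}
  B4:  IN={d:+; rest ⊤}  OUT={b:+, d:+, e:+; rest ⊤}
  B5:  IN={d:+; rest ⊤}  OUT=(all ⊤)
  B6:  IN=(all ⊤)  OUT=(all ⊤)
  B7:  IN=(all ⊤)  OUT=(all ⊤)
  B8:  IN=(all ⊤)  OUT=(all ⊤)

Merge at B1: IN[B1] = OUT[B0] ⊔ OUT[B7] = {a: ⊤, b: ⊤, c: ⊤, d: ⊤, e: ⊤, f: ⊤}
Applying B1's transfer function to that IN value gives OUT[B1] (row B1 above).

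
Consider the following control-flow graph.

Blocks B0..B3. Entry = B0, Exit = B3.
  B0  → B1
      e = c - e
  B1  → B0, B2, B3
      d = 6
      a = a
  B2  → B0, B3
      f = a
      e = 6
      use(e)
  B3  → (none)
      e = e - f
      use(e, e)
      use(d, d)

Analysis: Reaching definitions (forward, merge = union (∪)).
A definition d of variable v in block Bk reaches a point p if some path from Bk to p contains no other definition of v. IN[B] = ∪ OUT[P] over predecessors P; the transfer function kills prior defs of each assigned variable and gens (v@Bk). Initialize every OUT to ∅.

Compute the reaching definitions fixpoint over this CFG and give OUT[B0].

Converged values:
  B0:  IN={a@B1, d@B1, e@B0, e@B2, f@B2}  OUT={a@B1, d@B1, e@B0, f@B2}
  B1:  IN={a@B1, d@B1, e@B0, f@B2}  OUT={a@B1, d@B1, e@B0, f@B2}
  B2:  IN={a@B1, d@B1, e@B0, f@B2}  OUT={a@B1, d@B1, e@B2, f@B2}
  B3:  IN={a@B1, d@B1, e@B0, e@B2, f@B2}  OUT={a@B1, d@B1, e@B3, f@B2}

Merge at B0 (entry node, so the boundary value {} is joined with the incoming edge(s)): IN[B0] = {} ⊔ OUT[B1] ⊔ OUT[B2] = {a@B1, d@B1, e@B0, e@B2, f@B2}
Applying B0's transfer function to that IN value gives OUT[B0] (row B0 above).

Answer: {a@B1, d@B1, e@B0, f@B2}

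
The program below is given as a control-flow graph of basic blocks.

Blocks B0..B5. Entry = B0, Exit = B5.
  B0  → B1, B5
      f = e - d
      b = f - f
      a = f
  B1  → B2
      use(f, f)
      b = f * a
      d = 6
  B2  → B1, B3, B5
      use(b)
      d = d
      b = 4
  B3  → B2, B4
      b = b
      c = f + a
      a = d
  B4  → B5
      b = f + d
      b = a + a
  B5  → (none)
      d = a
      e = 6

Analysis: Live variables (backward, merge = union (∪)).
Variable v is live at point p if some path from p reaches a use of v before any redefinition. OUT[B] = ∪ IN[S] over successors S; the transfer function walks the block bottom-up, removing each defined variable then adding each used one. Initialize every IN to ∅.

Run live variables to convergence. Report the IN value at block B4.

Answer: {a, d, f}

Working:
Converged values:
  B0: | IN={d, e} | OUT={a, f}
  B1: | IN={a, f} | OUT={a, b, d, f}
  B2: | IN={a, b, d, f} | OUT={a, b, d, f}
  B3: | IN={a, b, d, f} | OUT={a, b, d, f}
  B4: | IN={a, d, f} | OUT={a}
  B5: | IN={a} | OUT={}

Merge at B4: OUT[B4] = IN[B5] = {a}
Applying B4's transfer function to that OUT value gives IN[B4] (row B4 above).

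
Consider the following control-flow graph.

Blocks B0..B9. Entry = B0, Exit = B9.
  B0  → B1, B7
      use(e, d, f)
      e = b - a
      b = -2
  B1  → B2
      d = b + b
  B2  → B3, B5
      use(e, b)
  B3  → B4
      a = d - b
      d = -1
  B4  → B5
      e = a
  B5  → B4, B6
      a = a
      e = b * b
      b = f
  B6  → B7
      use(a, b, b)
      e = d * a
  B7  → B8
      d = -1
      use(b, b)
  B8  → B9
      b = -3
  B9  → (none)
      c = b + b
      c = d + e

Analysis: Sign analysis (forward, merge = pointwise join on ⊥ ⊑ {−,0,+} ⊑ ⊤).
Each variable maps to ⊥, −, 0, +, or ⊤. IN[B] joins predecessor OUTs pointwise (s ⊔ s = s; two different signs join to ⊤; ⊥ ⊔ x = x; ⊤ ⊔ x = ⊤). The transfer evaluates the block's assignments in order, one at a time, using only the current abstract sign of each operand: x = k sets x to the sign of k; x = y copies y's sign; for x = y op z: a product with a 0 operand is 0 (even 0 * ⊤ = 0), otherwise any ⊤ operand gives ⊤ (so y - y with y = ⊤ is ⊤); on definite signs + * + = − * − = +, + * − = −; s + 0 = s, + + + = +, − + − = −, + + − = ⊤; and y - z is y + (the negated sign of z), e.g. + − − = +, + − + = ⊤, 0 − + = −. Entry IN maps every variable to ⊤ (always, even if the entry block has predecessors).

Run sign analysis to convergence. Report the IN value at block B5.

Fixpoint table:
  B0:   IN=(all ⊤)   OUT={b:-; rest ⊤}
  B1:   IN={b:-; rest ⊤}   OUT={b:-, d:-; rest ⊤}
  B2:   IN={b:-, d:-; rest ⊤}   OUT={b:-, d:-; rest ⊤}
  B3:   IN={b:-, d:-; rest ⊤}   OUT={b:-, d:-; rest ⊤}
  B4:   IN={d:-; rest ⊤}   OUT={d:-; rest ⊤}
  B5:   IN={d:-; rest ⊤}   OUT={d:-; rest ⊤}
  B6:   IN={d:-; rest ⊤}   OUT={d:-; rest ⊤}
  B7:   IN=(all ⊤)   OUT={d:-; rest ⊤}
  B8:   IN={d:-; rest ⊤}   OUT={b:-, d:-; rest ⊤}
  B9:   IN={b:-, d:-; rest ⊤}   OUT={b:-, d:-; rest ⊤}

Merge at B5: IN[B5] = OUT[B2] ⊔ OUT[B4] = {a: ⊤, b: ⊤, c: ⊤, d: -, e: ⊤, f: ⊤}

Answer: {a: ⊤, b: ⊤, c: ⊤, d: -, e: ⊤, f: ⊤}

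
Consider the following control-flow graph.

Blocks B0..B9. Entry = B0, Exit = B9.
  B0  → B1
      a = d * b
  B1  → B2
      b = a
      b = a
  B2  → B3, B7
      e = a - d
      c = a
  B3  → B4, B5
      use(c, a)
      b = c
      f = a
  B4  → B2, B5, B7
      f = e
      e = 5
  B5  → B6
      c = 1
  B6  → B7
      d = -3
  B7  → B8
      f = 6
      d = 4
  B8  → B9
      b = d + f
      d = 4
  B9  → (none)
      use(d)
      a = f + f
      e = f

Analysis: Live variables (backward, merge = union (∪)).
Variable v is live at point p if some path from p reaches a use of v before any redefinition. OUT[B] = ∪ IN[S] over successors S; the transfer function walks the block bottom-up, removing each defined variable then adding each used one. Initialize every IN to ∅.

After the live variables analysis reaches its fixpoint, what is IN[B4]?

Answer: {a, d, e}

Trace:
Per-block solution:
  B0:   IN={b, d}   OUT={a, d}
  B1:   IN={a, d}   OUT={a, d}
  B2:   IN={a, d}   OUT={a, c, d, e}
  B3:   IN={a, c, d, e}   OUT={a, d, e}
  B4:   IN={a, d, e}   OUT={a, d}
  B5:   IN={}   OUT={}
  B6:   IN={}   OUT={}
  B7:   IN={}   OUT={d, f}
  B8:   IN={d, f}   OUT={d, f}
  B9:   IN={d, f}   OUT={}

Merge at B4: OUT[B4] = IN[B2] ⊔ IN[B5] ⊔ IN[B7] = {a, d}
Applying B4's transfer function to that OUT value gives IN[B4] (row B4 above).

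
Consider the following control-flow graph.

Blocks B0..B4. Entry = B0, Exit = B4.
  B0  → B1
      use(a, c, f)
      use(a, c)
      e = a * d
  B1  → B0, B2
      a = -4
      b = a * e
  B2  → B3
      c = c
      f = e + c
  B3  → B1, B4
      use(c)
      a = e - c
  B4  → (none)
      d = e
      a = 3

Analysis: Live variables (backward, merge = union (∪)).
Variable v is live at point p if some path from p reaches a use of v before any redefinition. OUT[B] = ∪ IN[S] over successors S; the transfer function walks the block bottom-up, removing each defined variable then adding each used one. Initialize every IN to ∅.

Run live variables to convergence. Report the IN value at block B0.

Converged values:
  B0:   IN={a, c, d, f}   OUT={c, d, e, f}
  B1:   IN={c, d, e, f}   OUT={a, c, d, e, f}
  B2:   IN={c, d, e}   OUT={c, d, e, f}
  B3:   IN={c, d, e, f}   OUT={c, d, e, f}
  B4:   IN={e}   OUT={}

Merge at B0: OUT[B0] = IN[B1] = {c, d, e, f}
Applying B0's transfer function to that OUT value gives IN[B0] (row B0 above).

Answer: {a, c, d, f}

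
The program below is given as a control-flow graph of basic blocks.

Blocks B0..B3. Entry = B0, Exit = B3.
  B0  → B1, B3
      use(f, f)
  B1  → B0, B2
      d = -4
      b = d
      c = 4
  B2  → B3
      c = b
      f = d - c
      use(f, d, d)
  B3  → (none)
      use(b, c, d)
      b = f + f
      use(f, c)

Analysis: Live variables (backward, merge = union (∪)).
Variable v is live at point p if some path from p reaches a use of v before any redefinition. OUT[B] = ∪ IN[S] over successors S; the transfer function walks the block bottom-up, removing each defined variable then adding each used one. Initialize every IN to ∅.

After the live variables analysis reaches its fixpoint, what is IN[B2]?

Converged values:
  B0:   IN={b, c, d, f}   OUT={b, c, d, f}
  B1:   IN={f}   OUT={b, c, d, f}
  B2:   IN={b, d}   OUT={b, c, d, f}
  B3:   IN={b, c, d, f}   OUT={}

Merge at B2: OUT[B2] = IN[B3] = {b, c, d, f}
Applying B2's transfer function to that OUT value gives IN[B2] (row B2 above).

Answer: {b, d}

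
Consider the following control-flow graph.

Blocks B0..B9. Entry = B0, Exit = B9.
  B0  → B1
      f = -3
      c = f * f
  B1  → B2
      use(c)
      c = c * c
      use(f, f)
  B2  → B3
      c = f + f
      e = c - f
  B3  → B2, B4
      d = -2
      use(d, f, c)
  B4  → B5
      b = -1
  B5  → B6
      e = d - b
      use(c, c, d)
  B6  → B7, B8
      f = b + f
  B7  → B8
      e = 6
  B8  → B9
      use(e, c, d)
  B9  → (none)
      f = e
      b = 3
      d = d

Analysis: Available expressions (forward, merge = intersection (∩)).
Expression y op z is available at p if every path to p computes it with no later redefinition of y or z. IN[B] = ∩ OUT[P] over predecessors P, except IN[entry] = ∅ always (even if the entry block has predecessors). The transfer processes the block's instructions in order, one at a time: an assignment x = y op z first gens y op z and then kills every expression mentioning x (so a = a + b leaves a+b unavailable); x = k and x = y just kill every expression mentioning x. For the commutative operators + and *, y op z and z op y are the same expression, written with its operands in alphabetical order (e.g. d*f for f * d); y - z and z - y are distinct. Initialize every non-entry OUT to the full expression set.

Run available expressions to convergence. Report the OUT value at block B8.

Answer: {d-b}

Working:
Per-block solution:
  B0: | IN={} | OUT={f*f}
  B1: | IN={f*f} | OUT={f*f}
  B2: | IN={f*f} | OUT={c-f, f*f, f+f}
  B3: | IN={c-f, f*f, f+f} | OUT={c-f, f*f, f+f}
  B4: | IN={c-f, f*f, f+f} | OUT={c-f, f*f, f+f}
  B5: | IN={c-f, f*f, f+f} | OUT={c-f, d-b, f*f, f+f}
  B6: | IN={c-f, d-b, f*f, f+f} | OUT={d-b}
  B7: | IN={d-b} | OUT={d-b}
  B8: | IN={d-b} | OUT={d-b}
  B9: | IN={d-b} | OUT={}

Merge at B8: IN[B8] = OUT[B6] ∩ OUT[B7] = {d-b}
Applying B8's transfer function to that IN value gives OUT[B8] (row B8 above).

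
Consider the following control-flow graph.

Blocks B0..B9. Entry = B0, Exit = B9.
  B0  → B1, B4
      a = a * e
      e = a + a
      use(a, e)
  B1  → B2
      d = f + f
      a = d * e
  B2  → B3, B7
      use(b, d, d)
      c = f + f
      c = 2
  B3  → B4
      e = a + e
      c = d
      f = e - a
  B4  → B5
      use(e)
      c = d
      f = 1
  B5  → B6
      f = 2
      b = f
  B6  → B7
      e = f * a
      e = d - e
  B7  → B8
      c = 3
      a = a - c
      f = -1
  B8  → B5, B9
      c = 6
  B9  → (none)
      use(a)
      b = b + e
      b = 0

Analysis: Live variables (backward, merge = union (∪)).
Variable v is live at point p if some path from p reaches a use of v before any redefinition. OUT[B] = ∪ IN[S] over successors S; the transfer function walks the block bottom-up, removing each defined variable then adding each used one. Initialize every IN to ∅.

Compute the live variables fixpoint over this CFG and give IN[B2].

Answer: {a, b, d, e, f}

Derivation:
Fixpoint table:
  B0: | IN={a, b, d, e, f} | OUT={a, b, d, e, f}
  B1: | IN={b, e, f} | OUT={a, b, d, e, f}
  B2: | IN={a, b, d, e, f} | OUT={a, b, d, e}
  B3: | IN={a, d, e} | OUT={a, d, e}
  B4: | IN={a, d, e} | OUT={a, d}
  B5: | IN={a, d} | OUT={a, b, d, f}
  B6: | IN={a, b, d, f} | OUT={a, b, d, e}
  B7: | IN={a, b, d, e} | OUT={a, b, d, e}
  B8: | IN={a, b, d, e} | OUT={a, b, d, e}
  B9: | IN={a, b, e} | OUT={}

Merge at B2: OUT[B2] = IN[B3] ⊔ IN[B7] = {a, b, d, e}
Applying B2's transfer function to that OUT value gives IN[B2] (row B2 above).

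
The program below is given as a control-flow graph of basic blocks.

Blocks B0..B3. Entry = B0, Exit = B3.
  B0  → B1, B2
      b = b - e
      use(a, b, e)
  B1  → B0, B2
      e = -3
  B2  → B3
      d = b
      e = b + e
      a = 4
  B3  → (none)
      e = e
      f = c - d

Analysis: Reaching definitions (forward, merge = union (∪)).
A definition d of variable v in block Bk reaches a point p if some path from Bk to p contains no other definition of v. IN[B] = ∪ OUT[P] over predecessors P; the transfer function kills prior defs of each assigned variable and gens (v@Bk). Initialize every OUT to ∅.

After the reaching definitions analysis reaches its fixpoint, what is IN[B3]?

Answer: {a@B2, b@B0, d@B2, e@B2}

Working:
Converged values:
  B0: | IN={b@B0, e@B1} | OUT={b@B0, e@B1}
  B1: | IN={b@B0, e@B1} | OUT={b@B0, e@B1}
  B2: | IN={b@B0, e@B1} | OUT={a@B2, b@B0, d@B2, e@B2}
  B3: | IN={a@B2, b@B0, d@B2, e@B2} | OUT={a@B2, b@B0, d@B2, e@B3, f@B3}

Merge at B3: IN[B3] = OUT[B2] = {a@B2, b@B0, d@B2, e@B2}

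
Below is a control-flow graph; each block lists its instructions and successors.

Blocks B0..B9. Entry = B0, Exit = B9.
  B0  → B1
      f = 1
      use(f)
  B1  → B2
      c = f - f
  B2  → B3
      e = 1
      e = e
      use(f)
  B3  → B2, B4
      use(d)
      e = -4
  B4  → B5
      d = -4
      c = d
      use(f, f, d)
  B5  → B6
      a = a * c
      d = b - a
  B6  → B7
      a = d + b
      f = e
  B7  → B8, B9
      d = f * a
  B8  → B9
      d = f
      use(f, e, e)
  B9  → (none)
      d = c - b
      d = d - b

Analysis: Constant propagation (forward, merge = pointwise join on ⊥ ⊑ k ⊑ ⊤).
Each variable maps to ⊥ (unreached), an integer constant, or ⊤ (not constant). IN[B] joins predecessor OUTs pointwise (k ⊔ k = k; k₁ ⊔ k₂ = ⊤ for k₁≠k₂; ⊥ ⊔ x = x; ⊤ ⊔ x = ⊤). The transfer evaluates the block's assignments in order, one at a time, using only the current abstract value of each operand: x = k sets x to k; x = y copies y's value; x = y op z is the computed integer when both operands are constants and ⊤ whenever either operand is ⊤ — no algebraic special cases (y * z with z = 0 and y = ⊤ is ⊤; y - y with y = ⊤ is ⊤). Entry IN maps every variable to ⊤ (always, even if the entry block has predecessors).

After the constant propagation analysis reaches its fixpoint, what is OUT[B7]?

Per-block solution:
  B0:   IN=(all ⊤)   OUT={f:1; rest ⊤}
  B1:   IN={f:1; rest ⊤}   OUT={c:0, f:1; rest ⊤}
  B2:   IN={c:0, f:1; rest ⊤}   OUT={c:0, e:1, f:1; rest ⊤}
  B3:   IN={c:0, e:1, f:1; rest ⊤}   OUT={c:0, e:-4, f:1; rest ⊤}
  B4:   IN={c:0, e:-4, f:1; rest ⊤}   OUT={c:-4, d:-4, e:-4, f:1; rest ⊤}
  B5:   IN={c:-4, d:-4, e:-4, f:1; rest ⊤}   OUT={c:-4, e:-4, f:1; rest ⊤}
  B6:   IN={c:-4, e:-4, f:1; rest ⊤}   OUT={c:-4, e:-4, f:-4; rest ⊤}
  B7:   IN={c:-4, e:-4, f:-4; rest ⊤}   OUT={c:-4, e:-4, f:-4; rest ⊤}
  B8:   IN={c:-4, e:-4, f:-4; rest ⊤}   OUT={c:-4, d:-4, e:-4, f:-4; rest ⊤}
  B9:   IN={c:-4, e:-4, f:-4; rest ⊤}   OUT={c:-4, e:-4, f:-4; rest ⊤}

Merge at B7: IN[B7] = OUT[B6] = {a: ⊤, b: ⊤, c: -4, d: ⊤, e: -4, f: -4}
Applying B7's transfer function to that IN value gives OUT[B7] (row B7 above).

Answer: {a: ⊤, b: ⊤, c: -4, d: ⊤, e: -4, f: -4}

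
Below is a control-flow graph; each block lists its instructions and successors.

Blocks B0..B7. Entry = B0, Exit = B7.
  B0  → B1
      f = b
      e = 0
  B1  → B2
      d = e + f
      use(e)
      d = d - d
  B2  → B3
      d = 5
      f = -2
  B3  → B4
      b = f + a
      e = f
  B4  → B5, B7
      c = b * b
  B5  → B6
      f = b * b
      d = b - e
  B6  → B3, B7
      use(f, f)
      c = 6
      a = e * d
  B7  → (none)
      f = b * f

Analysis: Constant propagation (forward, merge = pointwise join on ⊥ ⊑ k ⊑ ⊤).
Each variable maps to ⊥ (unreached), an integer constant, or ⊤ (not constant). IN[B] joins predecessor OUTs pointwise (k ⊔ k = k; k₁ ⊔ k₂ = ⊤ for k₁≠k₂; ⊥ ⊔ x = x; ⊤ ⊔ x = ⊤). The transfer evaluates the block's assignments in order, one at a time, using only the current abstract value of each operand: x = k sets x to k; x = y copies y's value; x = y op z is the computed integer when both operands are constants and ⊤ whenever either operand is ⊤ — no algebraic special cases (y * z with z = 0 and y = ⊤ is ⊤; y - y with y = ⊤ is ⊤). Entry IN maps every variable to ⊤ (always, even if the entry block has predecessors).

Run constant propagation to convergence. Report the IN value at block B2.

Answer: {a: ⊤, b: ⊤, c: ⊤, d: ⊤, e: 0, f: ⊤}

Trace:
Fixpoint table:
  B0: | IN=(all ⊤) | OUT={e:0; rest ⊤}
  B1: | IN={e:0; rest ⊤} | OUT={e:0; rest ⊤}
  B2: | IN={e:0; rest ⊤} | OUT={d:5, e:0, f:-2; rest ⊤}
  B3: | IN=(all ⊤) | OUT=(all ⊤)
  B4: | IN=(all ⊤) | OUT=(all ⊤)
  B5: | IN=(all ⊤) | OUT=(all ⊤)
  B6: | IN=(all ⊤) | OUT={c:6; rest ⊤}
  B7: | IN=(all ⊤) | OUT=(all ⊤)

Merge at B2: IN[B2] = OUT[B1] = {a: ⊤, b: ⊤, c: ⊤, d: ⊤, e: 0, f: ⊤}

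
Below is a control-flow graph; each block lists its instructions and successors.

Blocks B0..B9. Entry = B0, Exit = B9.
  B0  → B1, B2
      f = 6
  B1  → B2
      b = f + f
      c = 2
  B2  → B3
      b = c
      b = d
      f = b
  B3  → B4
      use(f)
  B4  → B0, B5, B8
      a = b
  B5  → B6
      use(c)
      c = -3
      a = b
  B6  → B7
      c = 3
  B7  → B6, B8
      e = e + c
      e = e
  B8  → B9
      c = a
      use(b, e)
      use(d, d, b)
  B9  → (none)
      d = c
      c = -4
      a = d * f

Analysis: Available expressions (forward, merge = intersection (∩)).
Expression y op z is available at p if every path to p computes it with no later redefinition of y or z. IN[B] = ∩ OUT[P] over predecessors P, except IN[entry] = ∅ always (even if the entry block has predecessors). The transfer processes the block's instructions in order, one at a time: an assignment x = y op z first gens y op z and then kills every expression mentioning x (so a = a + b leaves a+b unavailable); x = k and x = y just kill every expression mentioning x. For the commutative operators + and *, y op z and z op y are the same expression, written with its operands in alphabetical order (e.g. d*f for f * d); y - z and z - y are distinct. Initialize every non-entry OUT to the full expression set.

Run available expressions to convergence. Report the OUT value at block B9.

Fixpoint table:
  B0:  IN={}  OUT={}
  B1:  IN={}  OUT={f+f}
  B2:  IN={}  OUT={}
  B3:  IN={}  OUT={}
  B4:  IN={}  OUT={}
  B5:  IN={}  OUT={}
  B6:  IN={}  OUT={}
  B7:  IN={}  OUT={}
  B8:  IN={}  OUT={}
  B9:  IN={}  OUT={d*f}

Merge at B9: IN[B9] = OUT[B8] = {}
Applying B9's transfer function to that IN value gives OUT[B9] (row B9 above).

Answer: {d*f}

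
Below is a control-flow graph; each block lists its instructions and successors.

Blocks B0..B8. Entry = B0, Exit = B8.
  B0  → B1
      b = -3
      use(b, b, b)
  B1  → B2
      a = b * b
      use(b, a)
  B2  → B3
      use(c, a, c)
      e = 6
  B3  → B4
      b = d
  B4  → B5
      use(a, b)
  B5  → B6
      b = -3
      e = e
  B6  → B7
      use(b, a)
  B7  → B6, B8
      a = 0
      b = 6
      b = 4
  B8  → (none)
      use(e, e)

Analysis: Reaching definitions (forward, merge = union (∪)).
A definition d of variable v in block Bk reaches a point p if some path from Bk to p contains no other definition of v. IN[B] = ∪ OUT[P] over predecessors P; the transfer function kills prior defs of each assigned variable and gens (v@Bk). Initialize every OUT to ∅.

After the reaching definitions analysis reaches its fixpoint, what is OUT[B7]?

Per-block solution:
  B0: | IN={} | OUT={b@B0}
  B1: | IN={b@B0} | OUT={a@B1, b@B0}
  B2: | IN={a@B1, b@B0} | OUT={a@B1, b@B0, e@B2}
  B3: | IN={a@B1, b@B0, e@B2} | OUT={a@B1, b@B3, e@B2}
  B4: | IN={a@B1, b@B3, e@B2} | OUT={a@B1, b@B3, e@B2}
  B5: | IN={a@B1, b@B3, e@B2} | OUT={a@B1, b@B5, e@B5}
  B6: | IN={a@B1, a@B7, b@B5, b@B7, e@B5} | OUT={a@B1, a@B7, b@B5, b@B7, e@B5}
  B7: | IN={a@B1, a@B7, b@B5, b@B7, e@B5} | OUT={a@B7, b@B7, e@B5}
  B8: | IN={a@B7, b@B7, e@B5} | OUT={a@B7, b@B7, e@B5}

Merge at B7: IN[B7] = OUT[B6] = {a@B1, a@B7, b@B5, b@B7, e@B5}
Applying B7's transfer function to that IN value gives OUT[B7] (row B7 above).

Answer: {a@B7, b@B7, e@B5}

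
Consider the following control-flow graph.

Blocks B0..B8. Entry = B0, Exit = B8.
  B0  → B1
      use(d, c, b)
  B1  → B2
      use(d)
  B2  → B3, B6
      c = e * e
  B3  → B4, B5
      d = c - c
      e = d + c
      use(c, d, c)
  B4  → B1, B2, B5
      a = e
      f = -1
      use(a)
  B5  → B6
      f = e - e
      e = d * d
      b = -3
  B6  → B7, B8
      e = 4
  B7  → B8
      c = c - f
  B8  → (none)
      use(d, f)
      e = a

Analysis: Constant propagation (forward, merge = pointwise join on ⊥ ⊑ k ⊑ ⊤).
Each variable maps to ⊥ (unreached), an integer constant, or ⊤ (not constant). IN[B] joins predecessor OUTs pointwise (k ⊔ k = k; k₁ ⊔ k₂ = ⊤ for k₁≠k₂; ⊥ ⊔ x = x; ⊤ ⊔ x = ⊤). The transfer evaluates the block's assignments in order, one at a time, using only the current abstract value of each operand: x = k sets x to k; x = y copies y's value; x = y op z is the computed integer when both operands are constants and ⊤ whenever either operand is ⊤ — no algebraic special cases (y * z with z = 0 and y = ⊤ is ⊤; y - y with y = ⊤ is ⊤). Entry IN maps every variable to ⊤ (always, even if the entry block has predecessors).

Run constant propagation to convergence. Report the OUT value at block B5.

Answer: {a: ⊤, b: -3, c: ⊤, d: ⊤, e: ⊤, f: ⊤}

Derivation:
Fixpoint table:
  B0:   IN=(all ⊤)   OUT=(all ⊤)
  B1:   IN=(all ⊤)   OUT=(all ⊤)
  B2:   IN=(all ⊤)   OUT=(all ⊤)
  B3:   IN=(all ⊤)   OUT=(all ⊤)
  B4:   IN=(all ⊤)   OUT={f:-1; rest ⊤}
  B5:   IN=(all ⊤)   OUT={b:-3; rest ⊤}
  B6:   IN=(all ⊤)   OUT={e:4; rest ⊤}
  B7:   IN={e:4; rest ⊤}   OUT={e:4; rest ⊤}
  B8:   IN={e:4; rest ⊤}   OUT=(all ⊤)

Merge at B5: IN[B5] = OUT[B3] ⊔ OUT[B4] = {a: ⊤, b: ⊤, c: ⊤, d: ⊤, e: ⊤, f: ⊤}
Applying B5's transfer function to that IN value gives OUT[B5] (row B5 above).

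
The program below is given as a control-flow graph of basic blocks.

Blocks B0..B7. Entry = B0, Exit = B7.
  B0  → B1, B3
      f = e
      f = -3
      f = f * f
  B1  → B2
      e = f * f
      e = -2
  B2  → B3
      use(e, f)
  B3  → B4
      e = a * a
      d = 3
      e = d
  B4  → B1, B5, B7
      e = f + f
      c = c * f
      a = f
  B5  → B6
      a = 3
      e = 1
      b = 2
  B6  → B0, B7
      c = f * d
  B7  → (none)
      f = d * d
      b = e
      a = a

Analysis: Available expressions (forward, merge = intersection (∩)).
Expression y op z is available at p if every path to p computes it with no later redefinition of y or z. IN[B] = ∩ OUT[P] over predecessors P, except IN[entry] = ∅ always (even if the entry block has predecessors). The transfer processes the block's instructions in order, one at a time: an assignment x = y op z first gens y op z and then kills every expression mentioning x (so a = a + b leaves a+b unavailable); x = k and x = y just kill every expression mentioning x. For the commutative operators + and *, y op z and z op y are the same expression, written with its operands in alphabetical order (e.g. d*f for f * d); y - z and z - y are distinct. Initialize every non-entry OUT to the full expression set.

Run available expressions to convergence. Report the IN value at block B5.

Fixpoint table:
  B0:  IN={}  OUT={}
  B1:  IN={}  OUT={f*f}
  B2:  IN={f*f}  OUT={f*f}
  B3:  IN={}  OUT={a*a}
  B4:  IN={a*a}  OUT={f+f}
  B5:  IN={f+f}  OUT={f+f}
  B6:  IN={f+f}  OUT={d*f, f+f}
  B7:  IN={f+f}  OUT={d*d}

Merge at B5: IN[B5] = OUT[B4] = {f+f}

Answer: {f+f}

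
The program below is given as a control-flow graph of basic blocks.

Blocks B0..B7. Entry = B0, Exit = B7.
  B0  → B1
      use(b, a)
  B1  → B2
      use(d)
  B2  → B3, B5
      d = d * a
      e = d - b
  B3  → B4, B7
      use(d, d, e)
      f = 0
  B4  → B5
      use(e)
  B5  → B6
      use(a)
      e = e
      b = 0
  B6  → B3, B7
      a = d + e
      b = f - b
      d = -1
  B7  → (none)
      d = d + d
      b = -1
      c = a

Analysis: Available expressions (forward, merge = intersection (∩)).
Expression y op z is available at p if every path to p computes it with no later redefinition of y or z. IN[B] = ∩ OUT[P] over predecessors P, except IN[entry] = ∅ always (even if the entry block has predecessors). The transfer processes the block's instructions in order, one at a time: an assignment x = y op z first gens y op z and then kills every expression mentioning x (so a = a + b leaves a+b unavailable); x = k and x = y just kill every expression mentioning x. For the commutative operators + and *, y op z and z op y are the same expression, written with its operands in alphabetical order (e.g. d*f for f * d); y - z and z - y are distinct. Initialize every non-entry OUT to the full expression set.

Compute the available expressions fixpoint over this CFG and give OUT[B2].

Converged values:
  B0:  IN={}  OUT={}
  B1:  IN={}  OUT={}
  B2:  IN={}  OUT={d-b}
  B3:  IN={}  OUT={}
  B4:  IN={}  OUT={}
  B5:  IN={}  OUT={}
  B6:  IN={}  OUT={}
  B7:  IN={}  OUT={}

Merge at B2: IN[B2] = OUT[B1] = {}
Applying B2's transfer function to that IN value gives OUT[B2] (row B2 above).

Answer: {d-b}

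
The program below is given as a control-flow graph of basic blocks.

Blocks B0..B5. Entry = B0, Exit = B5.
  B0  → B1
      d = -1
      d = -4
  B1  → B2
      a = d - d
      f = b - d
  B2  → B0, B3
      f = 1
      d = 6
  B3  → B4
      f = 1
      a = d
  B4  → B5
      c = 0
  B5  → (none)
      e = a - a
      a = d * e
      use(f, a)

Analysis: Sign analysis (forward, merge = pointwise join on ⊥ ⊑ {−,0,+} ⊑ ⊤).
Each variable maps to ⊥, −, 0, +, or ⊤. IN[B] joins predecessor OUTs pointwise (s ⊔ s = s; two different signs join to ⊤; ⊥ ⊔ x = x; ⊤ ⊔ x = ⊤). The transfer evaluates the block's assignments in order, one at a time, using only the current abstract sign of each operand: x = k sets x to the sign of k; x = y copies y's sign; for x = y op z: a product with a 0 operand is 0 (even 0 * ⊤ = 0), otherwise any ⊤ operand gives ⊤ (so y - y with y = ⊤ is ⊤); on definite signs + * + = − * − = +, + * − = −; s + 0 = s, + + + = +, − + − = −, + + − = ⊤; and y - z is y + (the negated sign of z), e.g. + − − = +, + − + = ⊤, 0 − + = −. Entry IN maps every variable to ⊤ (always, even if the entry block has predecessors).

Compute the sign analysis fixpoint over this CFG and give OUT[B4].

Converged values:
  B0: | IN=(all ⊤) | OUT={d:-; rest ⊤}
  B1: | IN={d:-; rest ⊤} | OUT={d:-; rest ⊤}
  B2: | IN={d:-; rest ⊤} | OUT={d:+, f:+; rest ⊤}
  B3: | IN={d:+, f:+; rest ⊤} | OUT={a:+, d:+, f:+; rest ⊤}
  B4: | IN={a:+, d:+, f:+; rest ⊤} | OUT={a:+, c:0, d:+, f:+; rest ⊤}
  B5: | IN={a:+, c:0, d:+, f:+; rest ⊤} | OUT={c:0, d:+, f:+; rest ⊤}

Merge at B4: IN[B4] = OUT[B3] = {a: +, b: ⊤, c: ⊤, d: +, e: ⊤, f: +}
Applying B4's transfer function to that IN value gives OUT[B4] (row B4 above).

Answer: {a: +, b: ⊤, c: 0, d: +, e: ⊤, f: +}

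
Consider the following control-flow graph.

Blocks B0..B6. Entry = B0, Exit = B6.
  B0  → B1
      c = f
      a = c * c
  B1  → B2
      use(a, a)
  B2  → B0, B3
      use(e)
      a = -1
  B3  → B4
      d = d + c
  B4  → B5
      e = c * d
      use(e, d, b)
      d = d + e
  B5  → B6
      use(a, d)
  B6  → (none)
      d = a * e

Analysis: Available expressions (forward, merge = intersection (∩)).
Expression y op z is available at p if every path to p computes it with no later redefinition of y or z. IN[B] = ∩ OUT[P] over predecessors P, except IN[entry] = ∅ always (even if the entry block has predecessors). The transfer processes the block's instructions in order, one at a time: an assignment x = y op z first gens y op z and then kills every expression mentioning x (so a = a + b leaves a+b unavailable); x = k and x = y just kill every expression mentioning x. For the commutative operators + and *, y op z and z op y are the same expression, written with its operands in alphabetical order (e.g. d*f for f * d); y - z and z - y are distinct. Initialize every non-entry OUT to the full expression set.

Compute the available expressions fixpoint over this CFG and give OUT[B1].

Per-block solution:
  B0: | IN={} | OUT={c*c}
  B1: | IN={c*c} | OUT={c*c}
  B2: | IN={c*c} | OUT={c*c}
  B3: | IN={c*c} | OUT={c*c}
  B4: | IN={c*c} | OUT={c*c}
  B5: | IN={c*c} | OUT={c*c}
  B6: | IN={c*c} | OUT={a*e, c*c}

Merge at B1: IN[B1] = OUT[B0] = {c*c}
Applying B1's transfer function to that IN value gives OUT[B1] (row B1 above).

Answer: {c*c}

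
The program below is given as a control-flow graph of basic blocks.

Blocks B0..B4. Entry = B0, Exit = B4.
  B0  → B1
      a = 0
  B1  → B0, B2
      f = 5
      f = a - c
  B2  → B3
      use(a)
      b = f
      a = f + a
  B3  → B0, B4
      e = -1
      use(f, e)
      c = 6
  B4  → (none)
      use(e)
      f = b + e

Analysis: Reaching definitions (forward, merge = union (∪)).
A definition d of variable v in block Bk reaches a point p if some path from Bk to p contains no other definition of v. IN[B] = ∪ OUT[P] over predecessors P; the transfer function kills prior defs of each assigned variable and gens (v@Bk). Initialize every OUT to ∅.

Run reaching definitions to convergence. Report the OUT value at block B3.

Per-block solution:
  B0:   IN={a@B0, a@B2, b@B2, c@B3, e@B3, f@B1}   OUT={a@B0, b@B2, c@B3, e@B3, f@B1}
  B1:   IN={a@B0, b@B2, c@B3, e@B3, f@B1}   OUT={a@B0, b@B2, c@B3, e@B3, f@B1}
  B2:   IN={a@B0, b@B2, c@B3, e@B3, f@B1}   OUT={a@B2, b@B2, c@B3, e@B3, f@B1}
  B3:   IN={a@B2, b@B2, c@B3, e@B3, f@B1}   OUT={a@B2, b@B2, c@B3, e@B3, f@B1}
  B4:   IN={a@B2, b@B2, c@B3, e@B3, f@B1}   OUT={a@B2, b@B2, c@B3, e@B3, f@B4}

Merge at B3: IN[B3] = OUT[B2] = {a@B2, b@B2, c@B3, e@B3, f@B1}
Applying B3's transfer function to that IN value gives OUT[B3] (row B3 above).

Answer: {a@B2, b@B2, c@B3, e@B3, f@B1}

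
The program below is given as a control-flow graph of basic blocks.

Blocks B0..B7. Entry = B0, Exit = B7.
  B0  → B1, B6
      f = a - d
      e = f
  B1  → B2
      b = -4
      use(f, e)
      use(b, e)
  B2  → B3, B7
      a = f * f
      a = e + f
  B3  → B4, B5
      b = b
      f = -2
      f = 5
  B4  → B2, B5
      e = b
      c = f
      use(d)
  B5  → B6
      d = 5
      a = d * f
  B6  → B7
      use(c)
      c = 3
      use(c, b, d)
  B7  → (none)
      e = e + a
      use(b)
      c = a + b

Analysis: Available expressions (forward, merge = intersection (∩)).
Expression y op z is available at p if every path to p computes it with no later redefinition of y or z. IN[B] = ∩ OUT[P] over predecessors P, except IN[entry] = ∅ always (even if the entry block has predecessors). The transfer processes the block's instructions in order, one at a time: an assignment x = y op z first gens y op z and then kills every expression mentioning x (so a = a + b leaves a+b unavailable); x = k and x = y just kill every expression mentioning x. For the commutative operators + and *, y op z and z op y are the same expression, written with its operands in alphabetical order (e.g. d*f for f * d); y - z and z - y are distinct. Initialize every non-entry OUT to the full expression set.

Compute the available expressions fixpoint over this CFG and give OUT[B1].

Answer: {a-d}

Trace:
Fixpoint table:
  B0:   IN={}   OUT={a-d}
  B1:   IN={a-d}   OUT={a-d}
  B2:   IN={}   OUT={e+f, f*f}
  B3:   IN={e+f, f*f}   OUT={}
  B4:   IN={}   OUT={}
  B5:   IN={}   OUT={d*f}
  B6:   IN={}   OUT={}
  B7:   IN={}   OUT={a+b}

Merge at B1: IN[B1] = OUT[B0] = {a-d}
Applying B1's transfer function to that IN value gives OUT[B1] (row B1 above).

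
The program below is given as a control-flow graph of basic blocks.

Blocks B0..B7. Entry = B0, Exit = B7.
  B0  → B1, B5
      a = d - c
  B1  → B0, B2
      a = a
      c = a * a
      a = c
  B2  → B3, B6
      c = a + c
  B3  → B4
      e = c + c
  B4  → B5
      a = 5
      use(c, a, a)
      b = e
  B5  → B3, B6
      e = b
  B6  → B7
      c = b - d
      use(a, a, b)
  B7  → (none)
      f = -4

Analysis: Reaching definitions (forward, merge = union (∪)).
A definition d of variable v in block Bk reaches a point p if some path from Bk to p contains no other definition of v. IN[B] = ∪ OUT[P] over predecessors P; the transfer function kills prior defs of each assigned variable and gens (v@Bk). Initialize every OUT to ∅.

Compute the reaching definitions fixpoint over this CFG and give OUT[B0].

Per-block solution:
  B0: | IN={a@B1, c@B1} | OUT={a@B0, c@B1}
  B1: | IN={a@B0, c@B1} | OUT={a@B1, c@B1}
  B2: | IN={a@B1, c@B1} | OUT={a@B1, c@B2}
  B3: | IN={a@B0, a@B1, a@B4, b@B4, c@B1, c@B2, e@B5} | OUT={a@B0, a@B1, a@B4, b@B4, c@B1, c@B2, e@B3}
  B4: | IN={a@B0, a@B1, a@B4, b@B4, c@B1, c@B2, e@B3} | OUT={a@B4, b@B4, c@B1, c@B2, e@B3}
  B5: | IN={a@B0, a@B4, b@B4, c@B1, c@B2, e@B3} | OUT={a@B0, a@B4, b@B4, c@B1, c@B2, e@B5}
  B6: | IN={a@B0, a@B1, a@B4, b@B4, c@B1, c@B2, e@B5} | OUT={a@B0, a@B1, a@B4, b@B4, c@B6, e@B5}
  B7: | IN={a@B0, a@B1, a@B4, b@B4, c@B6, e@B5} | OUT={a@B0, a@B1, a@B4, b@B4, c@B6, e@B5, f@B7}

Merge at B0 (entry node, so the boundary value {} is joined with the incoming edge(s)): IN[B0] = {} ⊔ OUT[B1] = {a@B1, c@B1}
Applying B0's transfer function to that IN value gives OUT[B0] (row B0 above).

Answer: {a@B0, c@B1}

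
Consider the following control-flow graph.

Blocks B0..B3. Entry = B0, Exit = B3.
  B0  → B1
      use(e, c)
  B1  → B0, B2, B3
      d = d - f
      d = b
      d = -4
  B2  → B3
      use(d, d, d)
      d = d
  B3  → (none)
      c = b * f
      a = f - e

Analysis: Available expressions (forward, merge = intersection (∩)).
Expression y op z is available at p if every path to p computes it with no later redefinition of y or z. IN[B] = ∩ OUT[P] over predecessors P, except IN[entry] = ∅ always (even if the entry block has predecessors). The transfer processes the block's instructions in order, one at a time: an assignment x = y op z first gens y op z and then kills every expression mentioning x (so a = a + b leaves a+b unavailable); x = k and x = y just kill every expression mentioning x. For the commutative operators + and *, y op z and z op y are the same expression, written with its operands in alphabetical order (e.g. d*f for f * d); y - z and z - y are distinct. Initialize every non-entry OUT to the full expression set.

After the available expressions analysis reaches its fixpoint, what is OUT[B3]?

Answer: {b*f, f-e}

Working:
Per-block solution:
  B0:  IN={}  OUT={}
  B1:  IN={}  OUT={}
  B2:  IN={}  OUT={}
  B3:  IN={}  OUT={b*f, f-e}

Merge at B3: IN[B3] = OUT[B1] ∩ OUT[B2] = {}
Applying B3's transfer function to that IN value gives OUT[B3] (row B3 above).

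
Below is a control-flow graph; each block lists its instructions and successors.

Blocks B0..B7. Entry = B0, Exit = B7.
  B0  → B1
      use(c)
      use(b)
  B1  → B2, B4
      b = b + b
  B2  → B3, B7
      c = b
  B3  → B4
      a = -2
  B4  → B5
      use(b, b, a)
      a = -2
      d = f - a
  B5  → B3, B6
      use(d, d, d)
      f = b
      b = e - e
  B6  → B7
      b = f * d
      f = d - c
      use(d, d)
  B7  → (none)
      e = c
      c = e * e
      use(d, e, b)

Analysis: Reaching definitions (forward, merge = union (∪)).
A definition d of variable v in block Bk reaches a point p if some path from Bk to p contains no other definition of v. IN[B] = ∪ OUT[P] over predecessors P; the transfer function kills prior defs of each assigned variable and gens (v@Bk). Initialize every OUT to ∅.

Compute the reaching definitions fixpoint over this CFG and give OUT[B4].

Fixpoint table:
  B0: | IN={} | OUT={}
  B1: | IN={} | OUT={b@B1}
  B2: | IN={b@B1} | OUT={b@B1, c@B2}
  B3: | IN={a@B4, b@B1, b@B5, c@B2, d@B4, f@B5} | OUT={a@B3, b@B1, b@B5, c@B2, d@B4, f@B5}
  B4: | IN={a@B3, b@B1, b@B5, c@B2, d@B4, f@B5} | OUT={a@B4, b@B1, b@B5, c@B2, d@B4, f@B5}
  B5: | IN={a@B4, b@B1, b@B5, c@B2, d@B4, f@B5} | OUT={a@B4, b@B5, c@B2, d@B4, f@B5}
  B6: | IN={a@B4, b@B5, c@B2, d@B4, f@B5} | OUT={a@B4, b@B6, c@B2, d@B4, f@B6}
  B7: | IN={a@B4, b@B1, b@B6, c@B2, d@B4, f@B6} | OUT={a@B4, b@B1, b@B6, c@B7, d@B4, e@B7, f@B6}

Merge at B4: IN[B4] = OUT[B1] ⊔ OUT[B3] = {a@B3, b@B1, b@B5, c@B2, d@B4, f@B5}
Applying B4's transfer function to that IN value gives OUT[B4] (row B4 above).

Answer: {a@B4, b@B1, b@B5, c@B2, d@B4, f@B5}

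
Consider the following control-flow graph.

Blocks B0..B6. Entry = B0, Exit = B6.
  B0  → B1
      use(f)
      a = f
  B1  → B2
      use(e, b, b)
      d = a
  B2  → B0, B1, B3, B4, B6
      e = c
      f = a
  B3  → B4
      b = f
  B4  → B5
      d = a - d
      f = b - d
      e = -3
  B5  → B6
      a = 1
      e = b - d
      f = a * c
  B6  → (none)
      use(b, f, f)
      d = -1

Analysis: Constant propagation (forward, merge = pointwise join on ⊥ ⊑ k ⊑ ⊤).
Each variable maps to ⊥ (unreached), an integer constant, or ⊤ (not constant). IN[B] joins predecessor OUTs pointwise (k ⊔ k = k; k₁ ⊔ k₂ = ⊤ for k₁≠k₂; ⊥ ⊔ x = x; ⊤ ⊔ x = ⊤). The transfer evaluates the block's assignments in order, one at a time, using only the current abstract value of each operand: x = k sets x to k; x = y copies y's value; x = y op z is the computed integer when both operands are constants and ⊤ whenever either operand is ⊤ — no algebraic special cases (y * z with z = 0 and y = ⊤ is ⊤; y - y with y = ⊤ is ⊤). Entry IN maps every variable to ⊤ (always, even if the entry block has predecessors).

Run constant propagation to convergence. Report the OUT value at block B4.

Answer: {a: ⊤, b: ⊤, c: ⊤, d: ⊤, e: -3, f: ⊤}

Derivation:
Per-block solution:
  B0: | IN=(all ⊤) | OUT=(all ⊤)
  B1: | IN=(all ⊤) | OUT=(all ⊤)
  B2: | IN=(all ⊤) | OUT=(all ⊤)
  B3: | IN=(all ⊤) | OUT=(all ⊤)
  B4: | IN=(all ⊤) | OUT={e:-3; rest ⊤}
  B5: | IN={e:-3; rest ⊤} | OUT={a:1; rest ⊤}
  B6: | IN=(all ⊤) | OUT={d:-1; rest ⊤}

Merge at B4: IN[B4] = OUT[B2] ⊔ OUT[B3] = {a: ⊤, b: ⊤, c: ⊤, d: ⊤, e: ⊤, f: ⊤}
Applying B4's transfer function to that IN value gives OUT[B4] (row B4 above).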